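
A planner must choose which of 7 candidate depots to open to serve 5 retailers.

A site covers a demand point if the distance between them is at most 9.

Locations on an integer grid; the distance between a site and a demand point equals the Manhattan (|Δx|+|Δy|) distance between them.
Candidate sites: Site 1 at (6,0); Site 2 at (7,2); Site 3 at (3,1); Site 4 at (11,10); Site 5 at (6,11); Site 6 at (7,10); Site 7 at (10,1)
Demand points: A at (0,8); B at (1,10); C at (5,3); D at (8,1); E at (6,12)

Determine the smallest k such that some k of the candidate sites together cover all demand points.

Coverage sets (demand points within 9 of each site):
  Site 1: {C, D}
  Site 2: {C, D}
  Site 3: {C, D}
  Site 4: {E}
  Site 5: {A, B, C, E}
  Site 6: {A, B, C, E}
  Site 7: {C, D}
No single site covers all 5 demand points.
But {Site 1, Site 5} covers everything, so the minimum is 2.

2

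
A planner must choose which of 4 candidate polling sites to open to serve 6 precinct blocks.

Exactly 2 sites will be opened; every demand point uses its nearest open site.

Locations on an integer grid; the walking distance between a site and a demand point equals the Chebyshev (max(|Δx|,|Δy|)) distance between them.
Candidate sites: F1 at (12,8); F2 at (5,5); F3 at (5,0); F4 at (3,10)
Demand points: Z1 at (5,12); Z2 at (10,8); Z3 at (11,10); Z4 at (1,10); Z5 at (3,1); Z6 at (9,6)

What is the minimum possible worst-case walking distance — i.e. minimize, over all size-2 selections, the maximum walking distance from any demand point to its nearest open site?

6

Open {F2, F4}.
  Farthest demand point is Z3 at walking distance 6 (to F2); all others are ≤ 6.
With {F1, F2} the worst case is 7.
With {F2, F3} the worst case is 7.
No size-2 selection achieves below 6.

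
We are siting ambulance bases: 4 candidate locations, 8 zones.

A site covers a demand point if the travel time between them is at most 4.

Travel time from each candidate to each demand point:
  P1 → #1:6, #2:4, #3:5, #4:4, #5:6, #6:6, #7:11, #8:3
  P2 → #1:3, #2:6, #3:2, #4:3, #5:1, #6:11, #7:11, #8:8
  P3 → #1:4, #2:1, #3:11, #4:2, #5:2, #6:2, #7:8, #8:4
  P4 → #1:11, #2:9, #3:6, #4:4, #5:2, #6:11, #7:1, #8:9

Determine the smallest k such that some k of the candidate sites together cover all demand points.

Coverage sets (demand points within 4 of each site):
  P1: {#2, #4, #8}
  P2: {#1, #3, #4, #5}
  P3: {#1, #2, #4, #5, #6, #8}
  P4: {#4, #5, #7}
No 2 sites suffice: every size-2 union leaves at least one demand point uncovered.
But {P2, P3, P4} covers everything, so the minimum is 3.

3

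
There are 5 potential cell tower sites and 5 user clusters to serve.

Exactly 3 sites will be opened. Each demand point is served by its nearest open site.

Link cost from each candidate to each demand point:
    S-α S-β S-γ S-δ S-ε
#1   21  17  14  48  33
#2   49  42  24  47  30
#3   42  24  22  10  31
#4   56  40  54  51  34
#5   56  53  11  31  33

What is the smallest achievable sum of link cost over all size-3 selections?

Open {#1, #3, #5}.
  S-α→#1 21, S-β→#1 17, S-γ→#5 11, S-δ→#3 10, S-ε→#3 31  ⇒ total 90.
Compare {#1, #2, #3}: total 92.
Compare {#1, #3, #4}: total 93.
No size-3 selection does better; minimum is 90.

90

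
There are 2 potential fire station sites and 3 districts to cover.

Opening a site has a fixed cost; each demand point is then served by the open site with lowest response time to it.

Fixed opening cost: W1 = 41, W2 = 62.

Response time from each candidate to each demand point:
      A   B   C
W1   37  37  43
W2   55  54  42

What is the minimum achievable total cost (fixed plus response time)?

Open {W1}: assign each demand point to its cheapest open site.
  A→W1 37, B→W1 37, C→W1 43
  response time 117, fixed 41 → total 158.
Compare {W2}: response time 151 + fixed 62 = 213.
Compare {W1, W2}: response time 116 + fixed 103 = 219.

158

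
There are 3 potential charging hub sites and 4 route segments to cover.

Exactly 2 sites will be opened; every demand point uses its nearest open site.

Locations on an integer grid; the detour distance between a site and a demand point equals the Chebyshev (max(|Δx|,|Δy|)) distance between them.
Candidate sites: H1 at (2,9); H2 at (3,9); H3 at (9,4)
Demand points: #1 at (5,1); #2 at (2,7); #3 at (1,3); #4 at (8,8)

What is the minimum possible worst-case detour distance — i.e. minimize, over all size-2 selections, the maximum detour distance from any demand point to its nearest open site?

Open {H1, H3}.
  Farthest demand point is #3 at detour distance 6 (to H1); all others are ≤ 6.
With {H2, H3} the worst case is 6.
With {H1, H2} the worst case is 8.
No size-2 selection achieves below 6.

6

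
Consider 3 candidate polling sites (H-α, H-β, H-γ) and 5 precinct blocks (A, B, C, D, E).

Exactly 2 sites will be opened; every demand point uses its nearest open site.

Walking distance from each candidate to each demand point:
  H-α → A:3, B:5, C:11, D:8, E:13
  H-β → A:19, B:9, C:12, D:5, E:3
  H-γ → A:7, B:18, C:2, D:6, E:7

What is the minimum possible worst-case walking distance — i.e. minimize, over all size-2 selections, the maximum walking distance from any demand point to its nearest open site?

Open {H-α, H-γ}.
  Farthest demand point is E at walking distance 7 (to H-γ); all others are ≤ 7.
With {H-β, H-γ} the worst case is 9.
With {H-α, H-β} the worst case is 11.
No size-2 selection achieves below 7.

7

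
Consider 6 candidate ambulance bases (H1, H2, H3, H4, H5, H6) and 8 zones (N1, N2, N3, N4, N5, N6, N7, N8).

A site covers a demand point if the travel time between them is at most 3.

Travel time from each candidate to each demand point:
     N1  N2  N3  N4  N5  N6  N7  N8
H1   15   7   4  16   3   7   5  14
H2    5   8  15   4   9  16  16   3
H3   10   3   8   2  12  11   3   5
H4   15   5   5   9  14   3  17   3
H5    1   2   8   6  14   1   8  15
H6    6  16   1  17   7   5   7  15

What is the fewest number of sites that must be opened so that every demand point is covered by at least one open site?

5

Coverage sets (demand points within 3 of each site):
  H1: {N5}
  H2: {N8}
  H3: {N2, N4, N7}
  H4: {N6, N8}
  H5: {N1, N2, N6}
  H6: {N3}
No 4 sites suffice: every size-4 union leaves at least one demand point uncovered.
But {H1, H2, H3, H5, H6} covers everything, so the minimum is 5.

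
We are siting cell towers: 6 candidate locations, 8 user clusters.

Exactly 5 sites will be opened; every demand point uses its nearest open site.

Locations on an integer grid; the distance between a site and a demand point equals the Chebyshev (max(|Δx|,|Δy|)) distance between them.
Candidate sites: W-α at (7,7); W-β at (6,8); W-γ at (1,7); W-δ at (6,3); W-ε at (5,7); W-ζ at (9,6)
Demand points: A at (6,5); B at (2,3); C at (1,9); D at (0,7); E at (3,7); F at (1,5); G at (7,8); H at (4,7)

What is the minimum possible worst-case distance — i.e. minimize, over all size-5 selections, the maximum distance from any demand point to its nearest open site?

Open {W-α, W-β, W-γ, W-δ, W-ε}.
  Farthest demand point is B at distance 4 (to W-γ); all others are ≤ 4.
With {W-α, W-β, W-γ, W-δ, W-ζ} the worst case is 4.
With {W-α, W-β, W-γ, W-ε, W-ζ} the worst case is 4.
No size-5 selection achieves below 4.

4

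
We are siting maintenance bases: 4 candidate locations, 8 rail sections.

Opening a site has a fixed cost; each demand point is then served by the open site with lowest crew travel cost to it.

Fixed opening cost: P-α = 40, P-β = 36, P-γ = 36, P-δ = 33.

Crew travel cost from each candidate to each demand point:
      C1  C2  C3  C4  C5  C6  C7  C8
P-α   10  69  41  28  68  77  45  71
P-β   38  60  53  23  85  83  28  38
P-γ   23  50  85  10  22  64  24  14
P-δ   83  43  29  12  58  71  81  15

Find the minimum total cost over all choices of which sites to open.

298

Open {P-γ, P-δ}: assign each demand point to its cheapest open site.
  C1→P-γ 23, C2→P-δ 43, C3→P-δ 29, C4→P-γ 10, C5→P-γ 22, C6→P-γ 64, C7→P-γ 24, C8→P-γ 14
  crew travel cost 229, fixed 69 → total 298.
Compare {P-α, P-γ}: crew travel cost 235 + fixed 76 = 311.
Compare {P-α, P-γ, P-δ}: crew travel cost 216 + fixed 109 = 325.
Compare {P-γ}: crew travel cost 292 + fixed 36 = 328.
All other subsets cost ≥ 311. Minimum total cost: 298.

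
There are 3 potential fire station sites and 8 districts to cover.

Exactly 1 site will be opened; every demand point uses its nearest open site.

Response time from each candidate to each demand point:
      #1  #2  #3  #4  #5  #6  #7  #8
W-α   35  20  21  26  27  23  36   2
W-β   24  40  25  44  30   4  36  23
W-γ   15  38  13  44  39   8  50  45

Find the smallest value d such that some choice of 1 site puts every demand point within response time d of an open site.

Open {W-α}.
  Farthest demand point is #7 at response time 36 (to W-α); all others are ≤ 36.
With {W-β} the worst case is 44.
With {W-γ} the worst case is 50.
No size-1 selection achieves below 36.

36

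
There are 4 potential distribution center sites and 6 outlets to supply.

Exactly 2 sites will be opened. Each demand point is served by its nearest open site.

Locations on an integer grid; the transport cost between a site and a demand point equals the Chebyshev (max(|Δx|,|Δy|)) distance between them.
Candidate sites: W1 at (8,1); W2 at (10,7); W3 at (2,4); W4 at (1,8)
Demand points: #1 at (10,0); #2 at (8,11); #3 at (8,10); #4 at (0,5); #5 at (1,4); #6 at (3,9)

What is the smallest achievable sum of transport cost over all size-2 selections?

22

Open {W2, W3}.
  #1→W2 7, #2→W2 4, #3→W2 3, #4→W3 2, #5→W3 1, #6→W3 5  ⇒ total 22.
Compare {W1, W3}: total 23.
Compare {W2, W4}: total 23.
No size-2 selection does better; minimum is 22.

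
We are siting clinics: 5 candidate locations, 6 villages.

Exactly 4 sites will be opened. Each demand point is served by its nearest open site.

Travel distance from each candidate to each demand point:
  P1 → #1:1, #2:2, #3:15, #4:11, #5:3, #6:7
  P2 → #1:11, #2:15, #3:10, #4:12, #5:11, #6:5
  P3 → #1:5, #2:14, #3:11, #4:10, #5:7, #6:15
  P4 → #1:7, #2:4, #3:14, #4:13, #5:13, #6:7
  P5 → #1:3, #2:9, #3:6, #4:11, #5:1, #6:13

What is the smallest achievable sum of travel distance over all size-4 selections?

Open {P1, P2, P3, P5}.
  #1→P1 1, #2→P1 2, #3→P5 6, #4→P3 10, #5→P5 1, #6→P2 5  ⇒ total 25.
Compare {P1, P2, P4, P5}: total 26.
Compare {P1, P3, P4, P5}: total 27.
No size-4 selection does better; minimum is 25.

25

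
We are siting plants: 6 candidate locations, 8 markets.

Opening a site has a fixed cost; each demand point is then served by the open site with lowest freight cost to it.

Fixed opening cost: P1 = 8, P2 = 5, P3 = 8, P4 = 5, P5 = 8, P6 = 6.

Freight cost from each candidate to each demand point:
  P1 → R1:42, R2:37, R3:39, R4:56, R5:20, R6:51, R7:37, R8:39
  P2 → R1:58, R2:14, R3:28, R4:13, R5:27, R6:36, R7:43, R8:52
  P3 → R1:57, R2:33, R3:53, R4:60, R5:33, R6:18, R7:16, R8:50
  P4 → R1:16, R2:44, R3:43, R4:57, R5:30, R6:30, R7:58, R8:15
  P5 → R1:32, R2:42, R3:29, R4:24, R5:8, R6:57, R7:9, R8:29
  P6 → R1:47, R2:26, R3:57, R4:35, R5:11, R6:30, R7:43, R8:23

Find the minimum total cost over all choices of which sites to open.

147

Open {P2, P3, P4, P5}: assign each demand point to its cheapest open site.
  R1→P4 16, R2→P2 14, R3→P2 28, R4→P2 13, R5→P5 8, R6→P3 18, R7→P5 9, R8→P4 15
  freight cost 121, fixed 26 → total 147.
Compare {P2, P4, P5}: freight cost 133 + fixed 18 = 151.
Compare {P2, P3, P4, P5, P6}: freight cost 121 + fixed 32 = 153.
Compare {P2, P3, P4, P6}: freight cost 131 + fixed 24 = 155.
All other subsets cost ≥ 151. Minimum total cost: 147.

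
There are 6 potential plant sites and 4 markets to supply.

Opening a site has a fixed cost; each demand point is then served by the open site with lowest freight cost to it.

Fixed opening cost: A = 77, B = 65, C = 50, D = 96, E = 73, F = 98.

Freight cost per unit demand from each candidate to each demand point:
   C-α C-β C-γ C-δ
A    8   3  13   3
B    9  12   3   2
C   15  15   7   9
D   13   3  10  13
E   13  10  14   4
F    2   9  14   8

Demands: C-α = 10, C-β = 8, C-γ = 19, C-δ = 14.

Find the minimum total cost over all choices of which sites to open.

Open {A, B}: assign each demand point to its cheapest open site.
  C-α→A 10×8=80, C-β→A 8×3=24, C-γ→B 19×3=57, C-δ→B 14×2=28
  freight cost 189, fixed 142 → total 331.
Compare {B}: freight cost 271 + fixed 65 = 336.
Compare {B, F}: freight cost 177 + fixed 163 = 340.
Compare {B, D}: freight cost 199 + fixed 161 = 360.
All other subsets cost ≥ 336. Minimum total cost: 331.

331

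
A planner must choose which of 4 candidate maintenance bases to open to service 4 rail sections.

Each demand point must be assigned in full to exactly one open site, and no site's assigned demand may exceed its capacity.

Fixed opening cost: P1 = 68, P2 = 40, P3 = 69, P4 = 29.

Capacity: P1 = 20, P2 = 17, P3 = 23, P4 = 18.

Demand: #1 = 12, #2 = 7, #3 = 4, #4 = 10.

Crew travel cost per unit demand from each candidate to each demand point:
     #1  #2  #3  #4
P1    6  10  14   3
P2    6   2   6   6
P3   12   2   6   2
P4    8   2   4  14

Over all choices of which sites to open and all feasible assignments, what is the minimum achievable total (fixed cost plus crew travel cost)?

Open {P2, P3}; cheapest assignment that respects the capacities:
  P2 (cap 17, load 16): #1, #3 — cost 12×6 + 4×6 = 96
  P3 (cap 23, load 17): #2, #4 — cost 7×2 + 10×2 = 34
  Shipping 130, fixed 109 → total 239.
  Any other capacity-feasible assignment to {P2, P3} ships for at least 130.
Compare {P3, P4}: its best feasible assignment gives total 244.
Compare {P2, P4}: its best feasible assignment gives total 255.
Every other set of open sites that can feasibly serve all demand totals ≥ 244 even under its best assignment. Minimum: 239.

239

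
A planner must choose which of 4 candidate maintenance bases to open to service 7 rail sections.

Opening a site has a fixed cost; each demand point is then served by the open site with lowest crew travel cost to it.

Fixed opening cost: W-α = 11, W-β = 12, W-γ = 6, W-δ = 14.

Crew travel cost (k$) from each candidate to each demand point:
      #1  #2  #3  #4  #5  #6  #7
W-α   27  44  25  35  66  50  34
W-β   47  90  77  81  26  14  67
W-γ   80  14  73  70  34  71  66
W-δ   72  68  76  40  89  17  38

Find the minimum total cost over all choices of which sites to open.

Open {W-α, W-β, W-γ}: assign each demand point to its cheapest open site.
  #1→W-α 27, #2→W-γ 14, #3→W-α 25, #4→W-α 35, #5→W-β 26, #6→W-β 14, #7→W-α 34
  crew travel cost 175, fixed 29 → total 204.
Compare {W-α, W-γ, W-δ}: crew travel cost 186 + fixed 31 = 217.
Compare {W-α, W-β, W-γ, W-δ}: crew travel cost 175 + fixed 43 = 218.
Compare {W-α, W-β}: crew travel cost 205 + fixed 23 = 228.
All other subsets cost ≥ 217. Minimum total cost: 204.

204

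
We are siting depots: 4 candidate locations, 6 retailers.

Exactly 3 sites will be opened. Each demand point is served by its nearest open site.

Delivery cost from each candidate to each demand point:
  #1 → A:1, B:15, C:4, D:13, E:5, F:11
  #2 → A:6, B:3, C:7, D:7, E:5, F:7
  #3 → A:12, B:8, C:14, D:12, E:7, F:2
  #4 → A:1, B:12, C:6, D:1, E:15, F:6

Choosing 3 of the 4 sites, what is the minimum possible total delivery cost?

18

Open {#2, #3, #4}.
  A→#4 1, B→#2 3, C→#4 6, D→#4 1, E→#2 5, F→#3 2  ⇒ total 18.
Compare {#1, #2, #4}: total 20.
Compare {#1, #3, #4}: total 21.
No size-3 selection does better; minimum is 18.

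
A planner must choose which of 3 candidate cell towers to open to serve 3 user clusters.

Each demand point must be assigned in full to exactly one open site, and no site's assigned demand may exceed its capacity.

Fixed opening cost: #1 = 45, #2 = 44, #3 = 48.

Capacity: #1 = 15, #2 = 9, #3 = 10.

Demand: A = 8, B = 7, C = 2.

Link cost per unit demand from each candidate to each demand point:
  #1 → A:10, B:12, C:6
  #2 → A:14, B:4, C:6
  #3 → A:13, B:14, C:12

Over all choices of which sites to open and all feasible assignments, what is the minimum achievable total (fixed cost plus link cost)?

Open {#1, #2}; cheapest assignment that respects the capacities:
  #1 (cap 15, load 10): A, C — cost 8×10 + 2×6 = 92
  #2 (cap 9, load 7): B — cost 7×4 = 28
  Shipping 120, fixed 89 → total 209.
  Any other capacity-feasible assignment to {#1, #2} ships for at least 120.
Compare {#2, #3}: its best feasible assignment gives total 236.
Compare {#1, #2, #3}: its best feasible assignment gives total 257.
Every other set of open sites that can feasibly serve all demand totals ≥ 236 even under its best assignment. Minimum: 209.

209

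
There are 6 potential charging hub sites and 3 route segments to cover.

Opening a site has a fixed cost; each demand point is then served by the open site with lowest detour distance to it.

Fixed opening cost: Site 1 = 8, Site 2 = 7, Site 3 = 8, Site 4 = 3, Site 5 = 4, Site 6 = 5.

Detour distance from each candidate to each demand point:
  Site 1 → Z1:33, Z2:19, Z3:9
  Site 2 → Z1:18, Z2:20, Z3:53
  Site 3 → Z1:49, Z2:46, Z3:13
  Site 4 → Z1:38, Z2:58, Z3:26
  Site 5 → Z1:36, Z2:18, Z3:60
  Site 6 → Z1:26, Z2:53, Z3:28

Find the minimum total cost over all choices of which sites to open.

Open {Site 1, Site 2}: assign each demand point to its cheapest open site.
  Z1→Site 2 18, Z2→Site 1 19, Z3→Site 1 9
  detour distance 46, fixed 15 → total 61.
Compare {Site 1, Site 2, Site 4}: detour distance 46 + fixed 18 = 64.
Compare {Site 1, Site 2, Site 5}: detour distance 45 + fixed 19 = 64.
Compare {Site 2, Site 3}: detour distance 51 + fixed 15 = 66.
All other subsets cost ≥ 64. Minimum total cost: 61.

61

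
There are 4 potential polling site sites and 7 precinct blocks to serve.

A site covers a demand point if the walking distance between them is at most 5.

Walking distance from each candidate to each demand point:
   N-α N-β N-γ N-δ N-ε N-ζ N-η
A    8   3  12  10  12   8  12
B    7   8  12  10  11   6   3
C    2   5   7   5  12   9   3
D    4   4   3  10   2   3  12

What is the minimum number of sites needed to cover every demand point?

Coverage sets (demand points within 5 of each site):
  A: {N-β}
  B: {N-η}
  C: {N-α, N-β, N-δ, N-η}
  D: {N-α, N-β, N-γ, N-ε, N-ζ}
No single site covers all 7 demand points.
But {C, D} covers everything, so the minimum is 2.

2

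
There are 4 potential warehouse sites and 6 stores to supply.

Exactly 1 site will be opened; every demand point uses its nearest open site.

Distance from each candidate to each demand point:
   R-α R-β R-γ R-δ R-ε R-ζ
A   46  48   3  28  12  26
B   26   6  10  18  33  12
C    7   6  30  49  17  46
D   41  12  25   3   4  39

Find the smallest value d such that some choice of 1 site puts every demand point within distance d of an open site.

33

Open {B}.
  Farthest demand point is R-ε at distance 33 (to B); all others are ≤ 33.
With {D} the worst case is 41.
With {A} the worst case is 48.
No size-1 selection achieves below 33.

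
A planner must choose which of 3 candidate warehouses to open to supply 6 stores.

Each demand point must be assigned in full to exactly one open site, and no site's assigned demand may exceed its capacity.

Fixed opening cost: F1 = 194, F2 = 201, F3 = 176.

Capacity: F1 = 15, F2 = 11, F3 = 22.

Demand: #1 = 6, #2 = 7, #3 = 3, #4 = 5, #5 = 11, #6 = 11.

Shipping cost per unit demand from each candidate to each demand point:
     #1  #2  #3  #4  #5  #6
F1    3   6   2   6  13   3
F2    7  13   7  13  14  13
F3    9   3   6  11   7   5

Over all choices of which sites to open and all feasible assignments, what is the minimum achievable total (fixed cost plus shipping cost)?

815

Open {F1, F2, F3}; cheapest assignment that respects the capacities:
  F1 (cap 15, load 14): #3, #6 — cost 3×2 + 11×3 = 39
  F2 (cap 11, load 11): #1, #4 — cost 6×7 + 5×13 = 107
  F3 (cap 22, load 18): #2, #5 — cost 7×3 + 11×7 = 98
  Shipping 244, fixed 571 → total 815.
  Any other capacity-feasible assignment to {F1, F2, F3} ships for at least 244.
Total demand is 43 and no other set of sites has combined capacity ≥ 43, so {F1, F2, F3} is the only feasible choice of open sites. Minimum: 815.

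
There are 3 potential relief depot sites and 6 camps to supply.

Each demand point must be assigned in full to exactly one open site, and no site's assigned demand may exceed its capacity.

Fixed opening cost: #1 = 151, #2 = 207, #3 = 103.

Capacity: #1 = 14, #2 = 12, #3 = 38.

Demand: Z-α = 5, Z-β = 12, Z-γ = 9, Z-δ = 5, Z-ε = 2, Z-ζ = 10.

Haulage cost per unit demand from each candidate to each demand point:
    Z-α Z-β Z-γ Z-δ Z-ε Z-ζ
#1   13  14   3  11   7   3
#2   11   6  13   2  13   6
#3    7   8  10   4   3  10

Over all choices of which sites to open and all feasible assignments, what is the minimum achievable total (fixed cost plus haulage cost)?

531

Open {#1, #3}; cheapest assignment that respects the capacities:
  #1 (cap 14, load 10): Z-ζ — cost 10×3 = 30
  #3 (cap 38, load 33): Z-α, Z-β, Z-γ, Z-δ, Z-ε — cost 5×7 + 12×8 + 9×10 + 5×4 + 2×3 = 247
  Shipping 277, fixed 254 → total 531.
  Any other capacity-feasible assignment to {#1, #3} ships for at least 277.
Compare {#2, #3}: its best feasible assignment gives total 617.
Compare {#1, #2, #3}: its best feasible assignment gives total 705.
Every other set of open sites that can feasibly serve all demand totals ≥ 617 even under its best assignment. Minimum: 531.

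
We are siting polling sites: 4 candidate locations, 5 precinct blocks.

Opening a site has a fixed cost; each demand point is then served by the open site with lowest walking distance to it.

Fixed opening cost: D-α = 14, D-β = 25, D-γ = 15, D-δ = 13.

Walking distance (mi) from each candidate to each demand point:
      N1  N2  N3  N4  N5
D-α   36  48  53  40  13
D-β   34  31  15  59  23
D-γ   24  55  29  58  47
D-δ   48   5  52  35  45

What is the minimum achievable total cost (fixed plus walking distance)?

148

Open {D-α, D-γ, D-δ}: assign each demand point to its cheapest open site.
  N1→D-γ 24, N2→D-δ 5, N3→D-γ 29, N4→D-δ 35, N5→D-α 13
  walking distance 106, fixed 42 → total 148.
Compare {D-β, D-δ}: walking distance 112 + fixed 38 = 150.
Compare {D-α, D-β, D-δ}: walking distance 102 + fixed 52 = 154.
Compare {D-β, D-γ, D-δ}: walking distance 102 + fixed 53 = 155.
All other subsets cost ≥ 150. Minimum total cost: 148.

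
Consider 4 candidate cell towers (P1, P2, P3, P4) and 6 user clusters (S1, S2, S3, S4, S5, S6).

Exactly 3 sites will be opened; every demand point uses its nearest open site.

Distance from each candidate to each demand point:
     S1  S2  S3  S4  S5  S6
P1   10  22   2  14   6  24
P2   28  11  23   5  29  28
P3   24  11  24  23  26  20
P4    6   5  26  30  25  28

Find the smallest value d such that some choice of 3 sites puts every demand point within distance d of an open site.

20

Open {P1, P2, P3}.
  Farthest demand point is S6 at distance 20 (to P3); all others are ≤ 20.
With {P1, P3, P4} the worst case is 20.
With {P1, P2, P4} the worst case is 24.
No size-3 selection achieves below 20.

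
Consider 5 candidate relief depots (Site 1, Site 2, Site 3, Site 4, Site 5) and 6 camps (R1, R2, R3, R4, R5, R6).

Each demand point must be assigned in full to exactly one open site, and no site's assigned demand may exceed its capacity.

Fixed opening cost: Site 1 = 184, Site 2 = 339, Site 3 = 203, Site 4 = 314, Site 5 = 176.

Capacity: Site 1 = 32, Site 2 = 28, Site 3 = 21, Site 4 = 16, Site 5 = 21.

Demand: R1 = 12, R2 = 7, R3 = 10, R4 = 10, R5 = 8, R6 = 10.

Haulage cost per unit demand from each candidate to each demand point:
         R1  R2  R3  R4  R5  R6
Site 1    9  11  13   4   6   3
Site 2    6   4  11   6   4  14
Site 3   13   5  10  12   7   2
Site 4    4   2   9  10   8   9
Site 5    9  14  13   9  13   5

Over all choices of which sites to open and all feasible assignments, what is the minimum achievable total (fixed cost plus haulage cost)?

Open {Site 1, Site 2}; cheapest assignment that respects the capacities:
  Site 1 (cap 32, load 30): R3, R4, R6 — cost 10×13 + 10×4 + 10×3 = 200
  Site 2 (cap 28, load 27): R1, R2, R5 — cost 12×6 + 7×4 + 8×4 = 132
  Shipping 332, fixed 523 → total 855.
  Any other capacity-feasible assignment to {Site 1, Site 2} ships for at least 332.
Compare {Site 1, Site 3, Site 5}: its best feasible assignment gives total 924.
Compare {Site 1, Site 3, Site 4}: its best feasible assignment gives total 1002.
Every other set of open sites that can feasibly serve all demand totals ≥ 924 even under its best assignment. Minimum: 855.

855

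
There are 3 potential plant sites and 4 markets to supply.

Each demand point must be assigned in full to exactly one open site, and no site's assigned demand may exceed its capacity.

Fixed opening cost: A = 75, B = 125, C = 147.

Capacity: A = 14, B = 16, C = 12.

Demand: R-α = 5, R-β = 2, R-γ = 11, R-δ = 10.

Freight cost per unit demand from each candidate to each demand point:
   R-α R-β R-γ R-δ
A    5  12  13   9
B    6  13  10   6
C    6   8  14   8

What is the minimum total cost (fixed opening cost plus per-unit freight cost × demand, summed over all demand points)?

Open {A, B}; cheapest assignment that respects the capacities:
  A (cap 14, load 12): R-β, R-δ — cost 2×12 + 10×9 = 114
  B (cap 16, load 16): R-α, R-γ — cost 5×6 + 11×10 = 140
  Shipping 254, fixed 200 → total 454.
  Any other capacity-feasible assignment to {A, B} ships for at least 254.
Compare {B, C}: its best feasible assignment gives total 508.
Compare {A, B, C}: its best feasible assignment gives total 578.
Every other set of open sites that can feasibly serve all demand totals ≥ 508 even under its best assignment. Minimum: 454.

454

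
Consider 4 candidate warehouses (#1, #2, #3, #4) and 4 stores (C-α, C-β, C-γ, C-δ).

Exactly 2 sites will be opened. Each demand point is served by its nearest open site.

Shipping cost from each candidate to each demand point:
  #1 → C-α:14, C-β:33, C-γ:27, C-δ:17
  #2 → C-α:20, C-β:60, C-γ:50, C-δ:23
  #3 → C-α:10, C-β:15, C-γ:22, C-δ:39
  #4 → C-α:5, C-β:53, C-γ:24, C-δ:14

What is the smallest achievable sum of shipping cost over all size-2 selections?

56

Open {#3, #4}.
  C-α→#4 5, C-β→#3 15, C-γ→#3 22, C-δ→#4 14  ⇒ total 56.
Compare {#1, #3}: total 64.
Compare {#2, #3}: total 70.
No size-2 selection does better; minimum is 56.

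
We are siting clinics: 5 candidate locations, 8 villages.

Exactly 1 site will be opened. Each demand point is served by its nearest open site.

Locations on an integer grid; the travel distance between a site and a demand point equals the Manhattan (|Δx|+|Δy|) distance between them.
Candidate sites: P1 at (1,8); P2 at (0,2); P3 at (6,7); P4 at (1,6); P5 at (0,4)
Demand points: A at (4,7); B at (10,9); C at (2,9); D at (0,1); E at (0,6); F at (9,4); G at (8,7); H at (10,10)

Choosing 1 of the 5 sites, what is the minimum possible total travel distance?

48

Open {P3}.
  A→P3 2, B→P3 6, C→P3 6, D→P3 12, E→P3 7, F→P3 6, G→P3 2, H→P3 7  ⇒ total 48.
Compare {P1}: total 58.
Compare {P4}: total 58.
No size-1 selection does better; minimum is 48.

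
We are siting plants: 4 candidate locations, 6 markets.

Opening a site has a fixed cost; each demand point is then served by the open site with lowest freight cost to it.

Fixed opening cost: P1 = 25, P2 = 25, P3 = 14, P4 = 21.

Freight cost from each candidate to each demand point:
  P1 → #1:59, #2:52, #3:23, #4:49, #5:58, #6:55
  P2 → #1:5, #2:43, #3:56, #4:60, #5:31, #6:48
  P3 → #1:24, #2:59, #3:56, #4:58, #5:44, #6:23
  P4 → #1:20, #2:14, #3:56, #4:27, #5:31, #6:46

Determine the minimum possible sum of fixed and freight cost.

Open {P1, P3, P4}: assign each demand point to its cheapest open site.
  #1→P4 20, #2→P4 14, #3→P1 23, #4→P4 27, #5→P4 31, #6→P3 23
  freight cost 138, fixed 60 → total 198.
Compare {P3, P4}: freight cost 171 + fixed 35 = 206.
Compare {P1, P4}: freight cost 161 + fixed 46 = 207.
Compare {P1, P2, P3, P4}: freight cost 123 + fixed 85 = 208.
All other subsets cost ≥ 206. Minimum total cost: 198.

198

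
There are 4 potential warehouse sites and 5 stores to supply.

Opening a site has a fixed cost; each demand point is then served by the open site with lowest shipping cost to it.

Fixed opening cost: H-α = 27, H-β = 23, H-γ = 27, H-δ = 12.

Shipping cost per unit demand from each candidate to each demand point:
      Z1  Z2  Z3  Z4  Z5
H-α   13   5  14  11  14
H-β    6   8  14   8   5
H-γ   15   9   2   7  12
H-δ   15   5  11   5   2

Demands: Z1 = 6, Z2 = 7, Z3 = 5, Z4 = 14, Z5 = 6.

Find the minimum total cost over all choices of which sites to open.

Open {H-β, H-γ, H-δ}: assign each demand point to its cheapest open site.
  Z1→H-β 6×6=36, Z2→H-δ 7×5=35, Z3→H-γ 5×2=10, Z4→H-δ 14×5=70, Z5→H-δ 6×2=12
  shipping cost 163, fixed 62 → total 225.
Compare {H-β, H-δ}: shipping cost 208 + fixed 35 = 243.
Compare {H-α, H-β, H-γ, H-δ}: shipping cost 163 + fixed 89 = 252.
Compare {H-γ, H-δ}: shipping cost 217 + fixed 39 = 256.
All other subsets cost ≥ 243. Minimum total cost: 225.

225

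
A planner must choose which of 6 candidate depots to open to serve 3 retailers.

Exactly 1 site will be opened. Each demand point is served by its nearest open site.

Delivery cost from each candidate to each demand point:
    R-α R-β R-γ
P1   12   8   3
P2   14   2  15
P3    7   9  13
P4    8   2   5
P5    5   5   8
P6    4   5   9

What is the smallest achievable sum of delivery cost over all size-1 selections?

15

Open {P4}.
  R-α→P4 8, R-β→P4 2, R-γ→P4 5  ⇒ total 15.
Compare {P5}: total 18.
Compare {P6}: total 18.
No size-1 selection does better; minimum is 15.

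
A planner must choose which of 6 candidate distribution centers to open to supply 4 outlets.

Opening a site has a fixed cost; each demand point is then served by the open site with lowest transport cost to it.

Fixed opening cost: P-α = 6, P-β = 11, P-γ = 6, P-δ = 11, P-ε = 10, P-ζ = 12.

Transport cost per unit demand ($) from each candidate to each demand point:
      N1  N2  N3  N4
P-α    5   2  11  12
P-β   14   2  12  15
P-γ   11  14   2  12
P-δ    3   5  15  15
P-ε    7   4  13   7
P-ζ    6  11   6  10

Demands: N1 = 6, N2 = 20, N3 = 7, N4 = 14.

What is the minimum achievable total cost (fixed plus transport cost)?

203

Open {P-α, P-γ, P-δ, P-ε}: assign each demand point to its cheapest open site.
  N1→P-δ 6×3=18, N2→P-α 20×2=40, N3→P-γ 7×2=14, N4→P-ε 14×7=98
  transport cost 170, fixed 33 → total 203.
Compare {P-α, P-γ, P-ε}: transport cost 182 + fixed 22 = 204.
Compare {P-β, P-γ, P-δ, P-ε}: transport cost 170 + fixed 38 = 208.
Compare {P-α, P-β, P-γ, P-δ, P-ε}: transport cost 170 + fixed 44 = 214.
All other subsets cost ≥ 204. Minimum total cost: 203.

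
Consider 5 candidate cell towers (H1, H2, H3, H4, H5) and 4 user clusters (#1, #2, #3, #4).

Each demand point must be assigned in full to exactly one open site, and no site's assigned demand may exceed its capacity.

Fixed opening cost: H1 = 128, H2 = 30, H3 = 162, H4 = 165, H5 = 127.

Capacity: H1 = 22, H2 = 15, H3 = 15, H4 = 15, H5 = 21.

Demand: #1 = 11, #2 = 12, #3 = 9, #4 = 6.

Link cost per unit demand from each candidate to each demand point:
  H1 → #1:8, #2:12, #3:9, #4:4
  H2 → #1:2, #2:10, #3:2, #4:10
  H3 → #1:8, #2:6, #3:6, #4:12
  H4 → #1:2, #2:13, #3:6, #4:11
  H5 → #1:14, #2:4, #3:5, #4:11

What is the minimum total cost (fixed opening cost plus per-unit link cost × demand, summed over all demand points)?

424

Open {H1, H2, H5}; cheapest assignment that respects the capacities:
  H1 (cap 22, load 6): #4 — cost 6×4 = 24
  H2 (cap 15, load 11): #1 — cost 11×2 = 22
  H5 (cap 21, load 21): #2, #3 — cost 12×4 + 9×5 = 93
  Shipping 139, fixed 285 → total 424.
  Any other capacity-feasible assignment to {H1, H2, H5} ships for at least 139.
Compare {H1, H5}: its best feasible assignment gives total 460.
Compare {H2, H4, H5}: its best feasible assignment gives total 470.
Every other set of open sites that can feasibly serve all demand totals ≥ 460 even under its best assignment. Minimum: 424.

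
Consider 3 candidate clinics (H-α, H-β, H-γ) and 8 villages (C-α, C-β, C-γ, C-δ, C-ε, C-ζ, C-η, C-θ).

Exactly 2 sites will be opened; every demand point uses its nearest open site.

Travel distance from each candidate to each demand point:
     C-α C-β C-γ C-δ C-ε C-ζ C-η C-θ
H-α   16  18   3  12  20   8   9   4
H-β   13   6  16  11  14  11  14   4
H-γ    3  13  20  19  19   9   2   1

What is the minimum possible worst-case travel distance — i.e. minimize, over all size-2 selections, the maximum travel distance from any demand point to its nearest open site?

Open {H-α, H-β}.
  Farthest demand point is C-ε at travel distance 14 (to H-β); all others are ≤ 14.
With {H-β, H-γ} the worst case is 16.
With {H-α, H-γ} the worst case is 19.
No size-2 selection achieves below 14.

14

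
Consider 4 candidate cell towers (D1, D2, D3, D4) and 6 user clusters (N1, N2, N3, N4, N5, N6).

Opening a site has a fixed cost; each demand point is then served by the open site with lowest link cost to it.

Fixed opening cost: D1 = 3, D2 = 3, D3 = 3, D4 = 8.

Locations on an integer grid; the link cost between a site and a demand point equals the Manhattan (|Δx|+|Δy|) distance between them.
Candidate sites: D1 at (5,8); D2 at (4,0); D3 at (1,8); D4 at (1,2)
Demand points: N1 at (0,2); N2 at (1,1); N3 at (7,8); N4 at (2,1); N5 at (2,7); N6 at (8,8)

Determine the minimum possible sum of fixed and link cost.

Open {D1, D4}: assign each demand point to its cheapest open site.
  N1→D4 1, N2→D4 1, N3→D1 2, N4→D4 2, N5→D1 4, N6→D1 3
  link cost 13, fixed 11 → total 24.
Compare {D1, D3, D4}: link cost 11 + fixed 14 = 25.
Compare {D1, D2, D4}: link cost 13 + fixed 14 = 27.
Compare {D1, D2}: link cost 22 + fixed 6 = 28.
All other subsets cost ≥ 25. Minimum total cost: 24.

24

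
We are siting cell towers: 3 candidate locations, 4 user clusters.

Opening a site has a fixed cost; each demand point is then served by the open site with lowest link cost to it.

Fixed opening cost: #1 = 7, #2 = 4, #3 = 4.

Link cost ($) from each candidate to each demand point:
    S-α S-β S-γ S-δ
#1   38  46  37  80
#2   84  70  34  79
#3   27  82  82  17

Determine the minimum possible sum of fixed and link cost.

Open {#1, #3}: assign each demand point to its cheapest open site.
  S-α→#3 27, S-β→#1 46, S-γ→#1 37, S-δ→#3 17
  link cost 127, fixed 11 → total 138.
Compare {#1, #2, #3}: link cost 124 + fixed 15 = 139.
Compare {#2, #3}: link cost 148 + fixed 8 = 156.
Compare {#1}: link cost 201 + fixed 7 = 208.
All other subsets cost ≥ 139. Minimum total cost: 138.

138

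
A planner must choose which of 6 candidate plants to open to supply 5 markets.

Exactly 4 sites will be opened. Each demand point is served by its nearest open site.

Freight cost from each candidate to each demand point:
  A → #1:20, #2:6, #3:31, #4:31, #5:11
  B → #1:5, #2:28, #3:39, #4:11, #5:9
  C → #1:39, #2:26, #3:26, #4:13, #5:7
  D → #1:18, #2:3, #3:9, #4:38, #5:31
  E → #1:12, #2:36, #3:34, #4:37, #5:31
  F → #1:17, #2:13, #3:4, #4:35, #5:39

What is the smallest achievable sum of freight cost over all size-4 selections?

30

Open {B, C, D, F}.
  #1→B 5, #2→D 3, #3→F 4, #4→B 11, #5→C 7  ⇒ total 30.
Compare {A, B, D, F}: total 32.
Compare {B, D, E, F}: total 32.
No size-4 selection does better; minimum is 30.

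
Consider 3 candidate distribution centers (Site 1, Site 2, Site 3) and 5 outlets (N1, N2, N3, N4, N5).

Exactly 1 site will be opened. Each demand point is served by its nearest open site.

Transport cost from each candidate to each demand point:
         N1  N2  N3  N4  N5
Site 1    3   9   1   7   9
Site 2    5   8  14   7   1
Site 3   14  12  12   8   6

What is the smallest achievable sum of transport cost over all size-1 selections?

29

Open {Site 1}.
  N1→Site 1 3, N2→Site 1 9, N3→Site 1 1, N4→Site 1 7, N5→Site 1 9  ⇒ total 29.
Compare {Site 2}: total 35.
Compare {Site 3}: total 52.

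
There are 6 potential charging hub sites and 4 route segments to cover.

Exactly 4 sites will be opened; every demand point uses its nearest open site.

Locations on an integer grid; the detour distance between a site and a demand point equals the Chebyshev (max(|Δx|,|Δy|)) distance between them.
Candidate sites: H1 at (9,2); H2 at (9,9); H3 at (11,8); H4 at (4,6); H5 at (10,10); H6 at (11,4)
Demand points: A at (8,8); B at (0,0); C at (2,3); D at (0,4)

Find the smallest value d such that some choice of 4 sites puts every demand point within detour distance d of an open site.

Open {H1, H2, H3, H4}.
  Farthest demand point is B at detour distance 6 (to H4); all others are ≤ 6.
With {H1, H2, H4, H5} the worst case is 6.
With {H1, H2, H4, H6} the worst case is 6.
No size-4 selection achieves below 6.

6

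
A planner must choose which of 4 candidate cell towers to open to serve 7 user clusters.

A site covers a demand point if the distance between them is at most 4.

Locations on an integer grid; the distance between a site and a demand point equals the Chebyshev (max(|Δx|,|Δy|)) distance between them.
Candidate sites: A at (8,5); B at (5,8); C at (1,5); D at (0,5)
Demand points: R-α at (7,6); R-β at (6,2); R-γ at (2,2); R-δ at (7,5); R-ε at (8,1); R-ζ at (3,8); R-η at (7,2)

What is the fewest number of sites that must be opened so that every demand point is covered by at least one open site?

Coverage sets (demand points within 4 of each site):
  A: {R-α, R-β, R-δ, R-ε, R-η}
  B: {R-α, R-δ, R-ζ}
  C: {R-γ, R-ζ}
  D: {R-γ, R-ζ}
No single site covers all 7 demand points.
But {A, C} covers everything, so the minimum is 2.

2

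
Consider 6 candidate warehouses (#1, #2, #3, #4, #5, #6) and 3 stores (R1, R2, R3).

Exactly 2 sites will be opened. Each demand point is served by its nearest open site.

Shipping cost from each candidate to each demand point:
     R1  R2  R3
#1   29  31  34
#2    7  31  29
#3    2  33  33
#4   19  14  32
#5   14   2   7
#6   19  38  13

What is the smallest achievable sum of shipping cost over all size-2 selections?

11

Open {#3, #5}.
  R1→#3 2, R2→#5 2, R3→#5 7  ⇒ total 11.
Compare {#2, #5}: total 16.
Compare {#1, #5}: total 23.
No size-2 selection does better; minimum is 11.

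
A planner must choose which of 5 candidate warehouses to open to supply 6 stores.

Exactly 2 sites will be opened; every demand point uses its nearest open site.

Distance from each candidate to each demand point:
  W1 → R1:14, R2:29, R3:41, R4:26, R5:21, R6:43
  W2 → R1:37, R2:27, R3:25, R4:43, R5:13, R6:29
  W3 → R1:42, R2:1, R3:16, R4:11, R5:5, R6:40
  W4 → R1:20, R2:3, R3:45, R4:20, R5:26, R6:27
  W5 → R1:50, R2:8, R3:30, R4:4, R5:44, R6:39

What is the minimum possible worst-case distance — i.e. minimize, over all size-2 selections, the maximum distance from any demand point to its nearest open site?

27

Open {W2, W4}.
  Farthest demand point is R6 at distance 27 (to W4); all others are ≤ 27.
With {W3, W4} the worst case is 27.
With {W1, W2} the worst case is 29.
No size-2 selection achieves below 27.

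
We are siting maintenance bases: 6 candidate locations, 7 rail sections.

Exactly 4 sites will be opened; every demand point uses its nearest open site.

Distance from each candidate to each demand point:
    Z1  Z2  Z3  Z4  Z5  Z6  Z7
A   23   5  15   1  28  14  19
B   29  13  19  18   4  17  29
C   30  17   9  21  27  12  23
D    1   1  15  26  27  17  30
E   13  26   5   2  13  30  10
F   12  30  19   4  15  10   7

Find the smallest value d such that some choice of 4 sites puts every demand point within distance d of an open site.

Open {B, C, D, F}.
  Farthest demand point is Z6 at distance 10 (to F); all others are ≤ 10.
With {B, D, E, F} the worst case is 10.
With {A, B, C, F} the worst case is 12.
No size-4 selection achieves below 10.

10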